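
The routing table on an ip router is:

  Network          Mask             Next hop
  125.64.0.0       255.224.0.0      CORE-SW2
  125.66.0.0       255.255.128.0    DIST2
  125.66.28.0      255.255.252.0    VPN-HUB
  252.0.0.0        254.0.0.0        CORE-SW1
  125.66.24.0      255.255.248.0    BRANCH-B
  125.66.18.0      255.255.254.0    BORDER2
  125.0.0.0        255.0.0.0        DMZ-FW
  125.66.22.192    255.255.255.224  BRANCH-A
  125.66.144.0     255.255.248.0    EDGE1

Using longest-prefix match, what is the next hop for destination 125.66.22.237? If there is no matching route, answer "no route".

Routes whose prefix contains 125.66.22.237:
  125.0.0.0/8 (125.0.0.0 - 125.255.255.255) -> DMZ-FW
  125.64.0.0/11 (125.64.0.0 - 125.95.255.255) -> CORE-SW2
  125.66.0.0/17 (125.66.0.0 - 125.66.127.255) -> DIST2
More-specific entries that do NOT match:
  125.66.22.192/27 (125.66.22.192 - 125.66.22.223) does not contain 125.66.22.237
  125.66.18.0/23 (125.66.18.0 - 125.66.19.255) does not contain 125.66.22.237
  125.66.28.0/22 (125.66.28.0 - 125.66.31.255) does not contain 125.66.22.237
  125.66.24.0/21 (125.66.24.0 - 125.66.31.255) does not contain 125.66.22.237
  125.66.144.0/21 (125.66.144.0 - 125.66.151.255) does not contain 125.66.22.237
Longest matching prefix is /17 -> next hop DIST2.

DIST2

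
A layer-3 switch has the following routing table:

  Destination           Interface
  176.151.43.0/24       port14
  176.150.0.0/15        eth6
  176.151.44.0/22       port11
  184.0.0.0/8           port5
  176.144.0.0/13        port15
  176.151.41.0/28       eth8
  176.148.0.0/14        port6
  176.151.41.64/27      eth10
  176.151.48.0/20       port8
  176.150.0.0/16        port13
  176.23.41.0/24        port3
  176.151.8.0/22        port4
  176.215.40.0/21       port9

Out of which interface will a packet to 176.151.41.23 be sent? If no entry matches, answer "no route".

eth6

Routes whose prefix contains 176.151.41.23:
  176.144.0.0/13 (176.144.0.0 - 176.151.255.255) -> port15
  176.148.0.0/14 (176.148.0.0 - 176.151.255.255) -> port6
  176.150.0.0/15 (176.150.0.0 - 176.151.255.255) -> eth6
More-specific entries that do NOT match:
  176.151.41.0/28 (176.151.41.0 - 176.151.41.15) does not contain 176.151.41.23
  176.151.41.64/27 (176.151.41.64 - 176.151.41.95) does not contain 176.151.41.23
  176.151.43.0/24 (176.151.43.0 - 176.151.43.255) does not contain 176.151.41.23
  176.23.41.0/24 (176.23.41.0 - 176.23.41.255) does not contain 176.151.41.23
  176.151.44.0/22 (176.151.44.0 - 176.151.47.255) does not contain 176.151.41.23
  176.151.8.0/22 (176.151.8.0 - 176.151.11.255) does not contain 176.151.41.23
  176.215.40.0/21 (176.215.40.0 - 176.215.47.255) does not contain 176.151.41.23
  176.151.48.0/20 (176.151.48.0 - 176.151.63.255) does not contain 176.151.41.23
  176.150.0.0/16 (176.150.0.0 - 176.150.255.255) does not contain 176.151.41.23
Longest matching prefix is /15 -> interface eth6.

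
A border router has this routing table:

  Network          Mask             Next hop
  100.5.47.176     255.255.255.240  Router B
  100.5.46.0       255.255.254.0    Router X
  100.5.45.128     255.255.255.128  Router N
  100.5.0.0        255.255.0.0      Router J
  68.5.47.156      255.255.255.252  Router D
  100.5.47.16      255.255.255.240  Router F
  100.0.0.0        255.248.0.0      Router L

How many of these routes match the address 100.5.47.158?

Prefixes containing 100.5.47.158:
  100.0.0.0/13 (100.0.0.0 - 100.7.255.255)
  100.5.0.0/16 (100.5.0.0 - 100.5.255.255)
  100.5.46.0/23 (100.5.46.0 - 100.5.47.255)
Total matching entries: 3.

3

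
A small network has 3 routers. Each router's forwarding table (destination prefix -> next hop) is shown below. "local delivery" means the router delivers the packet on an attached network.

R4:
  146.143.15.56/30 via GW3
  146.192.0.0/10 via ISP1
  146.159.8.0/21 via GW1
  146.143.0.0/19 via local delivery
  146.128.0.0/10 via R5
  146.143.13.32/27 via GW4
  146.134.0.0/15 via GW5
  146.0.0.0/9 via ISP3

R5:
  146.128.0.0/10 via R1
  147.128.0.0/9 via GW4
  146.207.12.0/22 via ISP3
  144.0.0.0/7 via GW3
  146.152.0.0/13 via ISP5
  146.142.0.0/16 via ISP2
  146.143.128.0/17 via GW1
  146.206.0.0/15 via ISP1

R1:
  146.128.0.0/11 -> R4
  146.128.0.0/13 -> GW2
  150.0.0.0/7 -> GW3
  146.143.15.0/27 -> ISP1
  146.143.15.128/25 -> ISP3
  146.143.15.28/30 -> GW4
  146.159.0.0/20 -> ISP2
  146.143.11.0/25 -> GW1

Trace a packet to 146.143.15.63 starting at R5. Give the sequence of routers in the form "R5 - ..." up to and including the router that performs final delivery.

At R5: longest match for 146.143.15.63 is 146.128.0.0/10 -> R1
At R1: longest match for 146.143.15.63 is 146.128.0.0/11 -> R4
At R4: longest match for 146.143.15.63 is 146.143.0.0/19 -> local delivery

R5 - R1 - R4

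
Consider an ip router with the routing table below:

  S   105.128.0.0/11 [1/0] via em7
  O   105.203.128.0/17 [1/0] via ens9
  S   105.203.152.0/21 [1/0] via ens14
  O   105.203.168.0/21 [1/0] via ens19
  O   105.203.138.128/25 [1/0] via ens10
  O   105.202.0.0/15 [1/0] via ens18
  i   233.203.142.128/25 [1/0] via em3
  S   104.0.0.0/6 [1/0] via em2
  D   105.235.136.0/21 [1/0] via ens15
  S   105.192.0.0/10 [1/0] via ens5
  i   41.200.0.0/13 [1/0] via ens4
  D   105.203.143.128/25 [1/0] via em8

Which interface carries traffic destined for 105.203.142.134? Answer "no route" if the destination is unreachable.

Routes whose prefix contains 105.203.142.134:
  104.0.0.0/6 (104.0.0.0 - 107.255.255.255) -> em2
  105.192.0.0/10 (105.192.0.0 - 105.255.255.255) -> ens5
  105.202.0.0/15 (105.202.0.0 - 105.203.255.255) -> ens18
  105.203.128.0/17 (105.203.128.0 - 105.203.255.255) -> ens9
More-specific entries that do NOT match:
  105.203.138.128/25 (105.203.138.128 - 105.203.138.255) does not contain 105.203.142.134
  233.203.142.128/25 (233.203.142.128 - 233.203.142.255) does not contain 105.203.142.134
  105.203.143.128/25 (105.203.143.128 - 105.203.143.255) does not contain 105.203.142.134
  105.203.152.0/21 (105.203.152.0 - 105.203.159.255) does not contain 105.203.142.134
  105.203.168.0/21 (105.203.168.0 - 105.203.175.255) does not contain 105.203.142.134
  105.235.136.0/21 (105.235.136.0 - 105.235.143.255) does not contain 105.203.142.134
Longest matching prefix is /17 -> interface ens9.

ens9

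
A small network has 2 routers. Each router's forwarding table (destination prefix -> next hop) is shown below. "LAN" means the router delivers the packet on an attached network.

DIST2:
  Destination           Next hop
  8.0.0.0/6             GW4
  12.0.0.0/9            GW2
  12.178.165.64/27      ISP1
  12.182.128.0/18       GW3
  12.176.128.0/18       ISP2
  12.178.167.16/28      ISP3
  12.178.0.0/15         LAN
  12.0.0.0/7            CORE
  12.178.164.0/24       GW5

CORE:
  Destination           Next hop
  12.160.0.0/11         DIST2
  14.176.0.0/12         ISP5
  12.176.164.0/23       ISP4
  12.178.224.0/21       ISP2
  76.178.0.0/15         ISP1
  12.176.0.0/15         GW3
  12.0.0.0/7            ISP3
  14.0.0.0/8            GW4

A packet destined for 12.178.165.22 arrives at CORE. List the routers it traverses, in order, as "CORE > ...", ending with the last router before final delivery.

At CORE: longest match for 12.178.165.22 is 12.160.0.0/11 -> DIST2
At DIST2: longest match for 12.178.165.22 is 12.178.0.0/15 -> LAN

CORE > DIST2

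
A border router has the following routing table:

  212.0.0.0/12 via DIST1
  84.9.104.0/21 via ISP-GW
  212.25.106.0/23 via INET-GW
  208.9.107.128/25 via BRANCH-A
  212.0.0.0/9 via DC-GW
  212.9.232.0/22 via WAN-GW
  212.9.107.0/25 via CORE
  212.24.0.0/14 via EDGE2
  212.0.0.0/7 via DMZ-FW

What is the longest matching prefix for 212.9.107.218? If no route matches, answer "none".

Entries matching 212.9.107.218:
  212.0.0.0/7 (212.0.0.0 - 213.255.255.255)
  212.0.0.0/9 (212.0.0.0 - 212.127.255.255)
  212.0.0.0/12 (212.0.0.0 - 212.15.255.255)
Most specific is 212.0.0.0/12.

212.0.0.0/12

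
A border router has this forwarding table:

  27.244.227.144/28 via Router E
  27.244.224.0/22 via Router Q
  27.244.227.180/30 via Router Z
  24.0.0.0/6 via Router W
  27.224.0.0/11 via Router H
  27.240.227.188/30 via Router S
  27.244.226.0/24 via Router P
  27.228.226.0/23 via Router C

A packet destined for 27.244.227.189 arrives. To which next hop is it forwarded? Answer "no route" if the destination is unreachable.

Routes whose prefix contains 27.244.227.189:
  24.0.0.0/6 (24.0.0.0 - 27.255.255.255) -> Router W
  27.224.0.0/11 (27.224.0.0 - 27.255.255.255) -> Router H
  27.244.224.0/22 (27.244.224.0 - 27.244.227.255) -> Router Q
More-specific entries that do NOT match:
  27.244.227.180/30 (27.244.227.180 - 27.244.227.183) does not contain 27.244.227.189
  27.240.227.188/30 (27.240.227.188 - 27.240.227.191) does not contain 27.244.227.189
  27.244.227.144/28 (27.244.227.144 - 27.244.227.159) does not contain 27.244.227.189
  27.244.226.0/24 (27.244.226.0 - 27.244.226.255) does not contain 27.244.227.189
  27.228.226.0/23 (27.228.226.0 - 27.228.227.255) does not contain 27.244.227.189
Longest matching prefix is /22 -> next hop Router Q.

Router Q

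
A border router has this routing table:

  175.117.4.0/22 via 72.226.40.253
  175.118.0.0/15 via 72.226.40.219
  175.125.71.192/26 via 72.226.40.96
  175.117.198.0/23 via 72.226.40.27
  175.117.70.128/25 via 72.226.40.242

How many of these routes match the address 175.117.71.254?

No listed prefix contains 175.117.71.254.
Total matching entries: 0.

0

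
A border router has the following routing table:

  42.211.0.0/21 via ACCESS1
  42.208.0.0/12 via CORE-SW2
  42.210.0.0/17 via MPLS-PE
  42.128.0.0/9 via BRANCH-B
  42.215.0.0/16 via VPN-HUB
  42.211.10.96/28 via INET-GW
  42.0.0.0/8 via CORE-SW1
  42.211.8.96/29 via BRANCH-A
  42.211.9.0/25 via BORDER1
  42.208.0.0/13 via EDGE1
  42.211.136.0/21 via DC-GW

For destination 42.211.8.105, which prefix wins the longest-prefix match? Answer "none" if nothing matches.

Entries matching 42.211.8.105:
  42.0.0.0/8 (42.0.0.0 - 42.255.255.255)
  42.128.0.0/9 (42.128.0.0 - 42.255.255.255)
  42.208.0.0/12 (42.208.0.0 - 42.223.255.255)
  42.208.0.0/13 (42.208.0.0 - 42.215.255.255)
Most specific is 42.208.0.0/13.

42.208.0.0/13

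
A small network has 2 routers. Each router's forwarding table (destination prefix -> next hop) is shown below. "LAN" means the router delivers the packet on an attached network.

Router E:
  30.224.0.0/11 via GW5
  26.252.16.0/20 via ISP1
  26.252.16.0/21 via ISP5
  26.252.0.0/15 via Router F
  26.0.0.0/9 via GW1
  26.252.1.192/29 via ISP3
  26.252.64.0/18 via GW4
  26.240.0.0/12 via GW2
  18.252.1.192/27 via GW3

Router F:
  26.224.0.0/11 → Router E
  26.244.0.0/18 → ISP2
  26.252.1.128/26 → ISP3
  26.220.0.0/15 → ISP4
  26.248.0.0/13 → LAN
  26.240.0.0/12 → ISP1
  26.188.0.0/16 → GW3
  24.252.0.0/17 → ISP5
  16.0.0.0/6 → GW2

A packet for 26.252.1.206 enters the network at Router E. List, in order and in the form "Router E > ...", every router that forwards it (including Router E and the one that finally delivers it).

At Router E: longest match for 26.252.1.206 is 26.252.0.0/15 -> Router F
At Router F: longest match for 26.252.1.206 is 26.248.0.0/13 -> LAN

Router E > Router F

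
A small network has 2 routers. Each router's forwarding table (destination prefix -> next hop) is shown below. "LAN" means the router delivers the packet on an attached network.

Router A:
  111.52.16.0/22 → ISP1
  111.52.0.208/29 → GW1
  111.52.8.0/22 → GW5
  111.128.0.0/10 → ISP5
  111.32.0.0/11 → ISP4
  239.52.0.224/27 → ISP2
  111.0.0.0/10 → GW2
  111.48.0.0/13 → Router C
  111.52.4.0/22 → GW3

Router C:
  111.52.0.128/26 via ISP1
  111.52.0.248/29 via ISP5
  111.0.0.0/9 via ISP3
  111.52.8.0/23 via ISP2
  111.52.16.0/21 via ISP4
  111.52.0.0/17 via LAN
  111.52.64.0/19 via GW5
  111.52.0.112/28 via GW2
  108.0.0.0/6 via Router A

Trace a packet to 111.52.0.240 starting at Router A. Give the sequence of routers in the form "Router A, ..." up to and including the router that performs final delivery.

At Router A: longest match for 111.52.0.240 is 111.48.0.0/13 -> Router C
At Router C: longest match for 111.52.0.240 is 111.52.0.0/17 -> LAN

Router A, Router C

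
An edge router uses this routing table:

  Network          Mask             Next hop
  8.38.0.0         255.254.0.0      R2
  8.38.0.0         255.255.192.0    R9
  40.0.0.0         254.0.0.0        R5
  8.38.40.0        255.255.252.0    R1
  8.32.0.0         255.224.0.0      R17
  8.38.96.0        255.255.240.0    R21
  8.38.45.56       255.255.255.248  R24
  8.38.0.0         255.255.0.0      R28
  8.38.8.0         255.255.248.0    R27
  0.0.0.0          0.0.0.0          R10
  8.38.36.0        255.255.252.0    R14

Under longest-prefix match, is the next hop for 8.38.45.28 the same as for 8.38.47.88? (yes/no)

yes

8.38.45.28: longest match 8.38.0.0/18 -> R9
8.38.47.88: longest match 8.38.0.0/18 -> R9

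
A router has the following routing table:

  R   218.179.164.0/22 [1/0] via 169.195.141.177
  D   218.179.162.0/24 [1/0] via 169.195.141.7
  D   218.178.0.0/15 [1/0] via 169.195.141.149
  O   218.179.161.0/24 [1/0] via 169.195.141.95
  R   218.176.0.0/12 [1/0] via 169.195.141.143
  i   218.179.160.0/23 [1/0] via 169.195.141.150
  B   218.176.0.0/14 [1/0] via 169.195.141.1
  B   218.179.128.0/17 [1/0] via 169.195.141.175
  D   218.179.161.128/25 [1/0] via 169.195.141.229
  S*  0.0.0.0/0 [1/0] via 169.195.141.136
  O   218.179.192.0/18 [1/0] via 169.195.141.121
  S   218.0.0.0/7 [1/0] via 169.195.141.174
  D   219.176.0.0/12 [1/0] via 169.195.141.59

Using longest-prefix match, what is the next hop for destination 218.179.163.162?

169.195.141.175

Routes whose prefix contains 218.179.163.162:
  0.0.0.0/0 (default, matches everything) -> 169.195.141.136
  218.0.0.0/7 (218.0.0.0 - 219.255.255.255) -> 169.195.141.174
  218.176.0.0/12 (218.176.0.0 - 218.191.255.255) -> 169.195.141.143
  218.176.0.0/14 (218.176.0.0 - 218.179.255.255) -> 169.195.141.1
  218.178.0.0/15 (218.178.0.0 - 218.179.255.255) -> 169.195.141.149
  218.179.128.0/17 (218.179.128.0 - 218.179.255.255) -> 169.195.141.175
More-specific entries that do NOT match:
  218.179.161.128/25 (218.179.161.128 - 218.179.161.255) does not contain 218.179.163.162
  218.179.162.0/24 (218.179.162.0 - 218.179.162.255) does not contain 218.179.163.162
  218.179.161.0/24 (218.179.161.0 - 218.179.161.255) does not contain 218.179.163.162
  218.179.160.0/23 (218.179.160.0 - 218.179.161.255) does not contain 218.179.163.162
  218.179.164.0/22 (218.179.164.0 - 218.179.167.255) does not contain 218.179.163.162
  218.179.192.0/18 (218.179.192.0 - 218.179.255.255) does not contain 218.179.163.162
Longest matching prefix is /17 -> next hop 169.195.141.175.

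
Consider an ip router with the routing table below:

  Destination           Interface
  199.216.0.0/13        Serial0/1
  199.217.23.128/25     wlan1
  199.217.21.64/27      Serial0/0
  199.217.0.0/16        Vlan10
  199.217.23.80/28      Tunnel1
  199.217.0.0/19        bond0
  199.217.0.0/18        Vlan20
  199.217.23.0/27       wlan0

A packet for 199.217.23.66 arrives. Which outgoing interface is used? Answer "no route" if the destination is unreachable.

bond0

Routes whose prefix contains 199.217.23.66:
  199.216.0.0/13 (199.216.0.0 - 199.223.255.255) -> Serial0/1
  199.217.0.0/16 (199.217.0.0 - 199.217.255.255) -> Vlan10
  199.217.0.0/18 (199.217.0.0 - 199.217.63.255) -> Vlan20
  199.217.0.0/19 (199.217.0.0 - 199.217.31.255) -> bond0
More-specific entries that do NOT match:
  199.217.23.80/28 (199.217.23.80 - 199.217.23.95) does not contain 199.217.23.66
  199.217.21.64/27 (199.217.21.64 - 199.217.21.95) does not contain 199.217.23.66
  199.217.23.0/27 (199.217.23.0 - 199.217.23.31) does not contain 199.217.23.66
  199.217.23.128/25 (199.217.23.128 - 199.217.23.255) does not contain 199.217.23.66
Longest matching prefix is /19 -> interface bond0.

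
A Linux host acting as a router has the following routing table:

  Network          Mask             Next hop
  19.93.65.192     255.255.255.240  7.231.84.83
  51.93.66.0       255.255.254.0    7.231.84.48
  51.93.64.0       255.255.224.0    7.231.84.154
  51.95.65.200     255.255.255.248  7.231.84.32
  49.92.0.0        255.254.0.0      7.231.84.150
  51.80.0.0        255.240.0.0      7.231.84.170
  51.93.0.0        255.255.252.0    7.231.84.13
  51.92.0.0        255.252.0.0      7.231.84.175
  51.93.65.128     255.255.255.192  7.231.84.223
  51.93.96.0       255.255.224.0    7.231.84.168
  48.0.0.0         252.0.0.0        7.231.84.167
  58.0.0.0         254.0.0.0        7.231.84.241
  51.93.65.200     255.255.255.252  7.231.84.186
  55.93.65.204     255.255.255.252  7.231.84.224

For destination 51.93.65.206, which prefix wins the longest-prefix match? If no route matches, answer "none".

51.93.64.0/19

Entries matching 51.93.65.206:
  48.0.0.0/6 (48.0.0.0 - 51.255.255.255)
  51.80.0.0/12 (51.80.0.0 - 51.95.255.255)
  51.92.0.0/14 (51.92.0.0 - 51.95.255.255)
  51.93.64.0/19 (51.93.64.0 - 51.93.95.255)
Most specific is 51.93.64.0/19.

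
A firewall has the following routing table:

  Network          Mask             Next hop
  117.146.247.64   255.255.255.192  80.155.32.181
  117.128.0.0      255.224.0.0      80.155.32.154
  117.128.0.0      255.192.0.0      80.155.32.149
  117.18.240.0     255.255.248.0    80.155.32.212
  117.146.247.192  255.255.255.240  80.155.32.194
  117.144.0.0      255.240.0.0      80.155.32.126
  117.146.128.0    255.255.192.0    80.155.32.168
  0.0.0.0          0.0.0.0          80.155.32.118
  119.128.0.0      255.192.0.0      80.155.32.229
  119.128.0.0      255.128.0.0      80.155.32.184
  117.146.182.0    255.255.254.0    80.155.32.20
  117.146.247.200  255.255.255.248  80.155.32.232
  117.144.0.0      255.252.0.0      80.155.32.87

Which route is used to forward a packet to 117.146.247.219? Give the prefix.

Entries matching 117.146.247.219:
  0.0.0.0/0 (default, matches everything)
  117.128.0.0/10 (117.128.0.0 - 117.191.255.255)
  117.128.0.0/11 (117.128.0.0 - 117.159.255.255)
  117.144.0.0/12 (117.144.0.0 - 117.159.255.255)
  117.144.0.0/14 (117.144.0.0 - 117.147.255.255)
Most specific is 117.144.0.0/14.

117.144.0.0/14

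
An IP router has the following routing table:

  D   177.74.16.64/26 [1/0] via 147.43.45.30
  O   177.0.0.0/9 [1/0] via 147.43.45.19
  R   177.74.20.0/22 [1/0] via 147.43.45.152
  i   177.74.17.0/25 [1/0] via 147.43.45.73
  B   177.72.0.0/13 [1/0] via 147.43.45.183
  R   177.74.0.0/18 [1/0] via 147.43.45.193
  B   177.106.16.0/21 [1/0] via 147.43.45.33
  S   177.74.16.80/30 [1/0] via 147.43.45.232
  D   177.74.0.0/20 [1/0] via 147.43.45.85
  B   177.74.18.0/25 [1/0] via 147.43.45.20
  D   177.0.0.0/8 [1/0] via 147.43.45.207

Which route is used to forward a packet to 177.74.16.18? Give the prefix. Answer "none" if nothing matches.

177.74.0.0/18

Entries matching 177.74.16.18:
  177.0.0.0/8 (177.0.0.0 - 177.255.255.255)
  177.0.0.0/9 (177.0.0.0 - 177.127.255.255)
  177.72.0.0/13 (177.72.0.0 - 177.79.255.255)
  177.74.0.0/18 (177.74.0.0 - 177.74.63.255)
Most specific is 177.74.0.0/18.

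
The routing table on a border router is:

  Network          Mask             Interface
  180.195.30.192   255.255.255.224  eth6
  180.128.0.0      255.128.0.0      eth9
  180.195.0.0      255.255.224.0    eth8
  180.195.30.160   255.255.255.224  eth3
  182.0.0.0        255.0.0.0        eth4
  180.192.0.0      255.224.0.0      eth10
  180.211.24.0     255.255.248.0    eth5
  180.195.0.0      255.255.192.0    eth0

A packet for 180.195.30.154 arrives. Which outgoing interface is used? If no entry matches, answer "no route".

Routes whose prefix contains 180.195.30.154:
  180.128.0.0/9 (180.128.0.0 - 180.255.255.255) -> eth9
  180.192.0.0/11 (180.192.0.0 - 180.223.255.255) -> eth10
  180.195.0.0/18 (180.195.0.0 - 180.195.63.255) -> eth0
  180.195.0.0/19 (180.195.0.0 - 180.195.31.255) -> eth8
More-specific entries that do NOT match:
  180.195.30.192/27 (180.195.30.192 - 180.195.30.223) does not contain 180.195.30.154
  180.195.30.160/27 (180.195.30.160 - 180.195.30.191) does not contain 180.195.30.154
  180.211.24.0/21 (180.211.24.0 - 180.211.31.255) does not contain 180.195.30.154
Longest matching prefix is /19 -> interface eth8.

eth8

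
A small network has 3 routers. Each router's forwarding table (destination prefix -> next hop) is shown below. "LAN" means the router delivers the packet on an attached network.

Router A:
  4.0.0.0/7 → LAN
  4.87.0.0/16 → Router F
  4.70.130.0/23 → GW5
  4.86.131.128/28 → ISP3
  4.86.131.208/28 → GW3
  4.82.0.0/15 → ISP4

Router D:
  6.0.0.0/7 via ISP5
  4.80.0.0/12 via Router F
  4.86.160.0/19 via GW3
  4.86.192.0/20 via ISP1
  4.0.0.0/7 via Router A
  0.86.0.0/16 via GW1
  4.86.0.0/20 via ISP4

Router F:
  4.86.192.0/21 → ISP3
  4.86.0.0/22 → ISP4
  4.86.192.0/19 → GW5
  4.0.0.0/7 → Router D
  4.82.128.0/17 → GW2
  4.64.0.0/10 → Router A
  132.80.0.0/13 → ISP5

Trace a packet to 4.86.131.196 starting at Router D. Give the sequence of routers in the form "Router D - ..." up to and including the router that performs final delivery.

At Router D: longest match for 4.86.131.196 is 4.80.0.0/12 -> Router F
At Router F: longest match for 4.86.131.196 is 4.64.0.0/10 -> Router A
At Router A: longest match for 4.86.131.196 is 4.0.0.0/7 -> LAN

Router D - Router F - Router A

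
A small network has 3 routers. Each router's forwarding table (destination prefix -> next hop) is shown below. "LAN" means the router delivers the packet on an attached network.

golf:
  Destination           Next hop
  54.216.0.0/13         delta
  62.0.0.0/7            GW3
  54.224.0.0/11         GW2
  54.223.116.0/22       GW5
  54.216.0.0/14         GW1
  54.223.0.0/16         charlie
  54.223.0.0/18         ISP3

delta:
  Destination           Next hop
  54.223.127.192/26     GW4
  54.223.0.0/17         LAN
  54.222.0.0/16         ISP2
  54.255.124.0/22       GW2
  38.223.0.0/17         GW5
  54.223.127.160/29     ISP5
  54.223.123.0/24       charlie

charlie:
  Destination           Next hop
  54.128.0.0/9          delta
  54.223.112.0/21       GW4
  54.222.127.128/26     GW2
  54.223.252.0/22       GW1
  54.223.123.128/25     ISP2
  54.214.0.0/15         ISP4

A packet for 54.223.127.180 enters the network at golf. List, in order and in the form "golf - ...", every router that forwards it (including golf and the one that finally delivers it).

golf - charlie - delta

At golf: longest match for 54.223.127.180 is 54.223.0.0/16 -> charlie
At charlie: longest match for 54.223.127.180 is 54.128.0.0/9 -> delta
At delta: longest match for 54.223.127.180 is 54.223.0.0/17 -> LAN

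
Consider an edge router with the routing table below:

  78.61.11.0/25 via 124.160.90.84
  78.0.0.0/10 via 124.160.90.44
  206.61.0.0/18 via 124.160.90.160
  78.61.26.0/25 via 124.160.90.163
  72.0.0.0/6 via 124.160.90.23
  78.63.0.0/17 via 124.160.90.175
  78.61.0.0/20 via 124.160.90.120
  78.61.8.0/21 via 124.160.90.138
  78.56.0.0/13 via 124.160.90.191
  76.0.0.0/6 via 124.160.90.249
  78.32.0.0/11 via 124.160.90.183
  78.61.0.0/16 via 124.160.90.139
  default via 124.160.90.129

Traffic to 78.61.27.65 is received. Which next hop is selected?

Routes whose prefix contains 78.61.27.65:
  0.0.0.0/0 (default, matches everything) -> 124.160.90.129
  76.0.0.0/6 (76.0.0.0 - 79.255.255.255) -> 124.160.90.249
  78.0.0.0/10 (78.0.0.0 - 78.63.255.255) -> 124.160.90.44
  78.32.0.0/11 (78.32.0.0 - 78.63.255.255) -> 124.160.90.183
  78.56.0.0/13 (78.56.0.0 - 78.63.255.255) -> 124.160.90.191
  78.61.0.0/16 (78.61.0.0 - 78.61.255.255) -> 124.160.90.139
More-specific entries that do NOT match:
  78.61.11.0/25 (78.61.11.0 - 78.61.11.127) does not contain 78.61.27.65
  78.61.26.0/25 (78.61.26.0 - 78.61.26.127) does not contain 78.61.27.65
  78.61.8.0/21 (78.61.8.0 - 78.61.15.255) does not contain 78.61.27.65
  78.61.0.0/20 (78.61.0.0 - 78.61.15.255) does not contain 78.61.27.65
  206.61.0.0/18 (206.61.0.0 - 206.61.63.255) does not contain 78.61.27.65
  78.63.0.0/17 (78.63.0.0 - 78.63.127.255) does not contain 78.61.27.65
Longest matching prefix is /16 -> next hop 124.160.90.139.

124.160.90.139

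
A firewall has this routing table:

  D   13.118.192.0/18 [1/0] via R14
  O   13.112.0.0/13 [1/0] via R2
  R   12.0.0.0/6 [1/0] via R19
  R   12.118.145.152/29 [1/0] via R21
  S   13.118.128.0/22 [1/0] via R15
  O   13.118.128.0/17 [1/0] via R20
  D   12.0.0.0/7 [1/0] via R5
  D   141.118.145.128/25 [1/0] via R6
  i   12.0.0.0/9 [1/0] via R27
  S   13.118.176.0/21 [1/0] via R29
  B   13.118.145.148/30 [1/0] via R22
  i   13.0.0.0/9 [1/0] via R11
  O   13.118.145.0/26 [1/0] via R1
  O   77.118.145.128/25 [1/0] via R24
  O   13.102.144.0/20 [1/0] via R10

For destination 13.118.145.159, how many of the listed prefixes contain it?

Prefixes containing 13.118.145.159:
  12.0.0.0/6 (12.0.0.0 - 15.255.255.255)
  12.0.0.0/7 (12.0.0.0 - 13.255.255.255)
  13.0.0.0/9 (13.0.0.0 - 13.127.255.255)
  13.112.0.0/13 (13.112.0.0 - 13.119.255.255)
  13.118.128.0/17 (13.118.128.0 - 13.118.255.255)
Total matching entries: 5.

5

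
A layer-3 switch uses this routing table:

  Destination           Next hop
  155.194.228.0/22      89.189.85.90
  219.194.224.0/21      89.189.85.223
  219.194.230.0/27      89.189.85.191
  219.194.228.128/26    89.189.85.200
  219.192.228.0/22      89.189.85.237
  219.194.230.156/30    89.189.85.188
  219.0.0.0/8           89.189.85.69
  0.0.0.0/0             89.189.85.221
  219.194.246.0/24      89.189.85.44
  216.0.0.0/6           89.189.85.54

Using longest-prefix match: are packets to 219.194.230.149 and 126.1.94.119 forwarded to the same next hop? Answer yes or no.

219.194.230.149: longest match 219.194.224.0/21 -> 89.189.85.223
126.1.94.119: longest match 0.0.0.0/0 -> 89.189.85.221

no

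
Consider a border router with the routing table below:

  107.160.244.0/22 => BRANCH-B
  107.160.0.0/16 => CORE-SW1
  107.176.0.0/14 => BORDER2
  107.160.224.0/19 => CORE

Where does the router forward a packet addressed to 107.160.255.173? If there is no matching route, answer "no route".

Routes whose prefix contains 107.160.255.173:
  107.160.0.0/16 (107.160.0.0 - 107.160.255.255) -> CORE-SW1
  107.160.224.0/19 (107.160.224.0 - 107.160.255.255) -> CORE
More-specific entries that do NOT match:
  107.160.244.0/22 (107.160.244.0 - 107.160.247.255) does not contain 107.160.255.173
Longest matching prefix is /19 -> next hop CORE.

CORE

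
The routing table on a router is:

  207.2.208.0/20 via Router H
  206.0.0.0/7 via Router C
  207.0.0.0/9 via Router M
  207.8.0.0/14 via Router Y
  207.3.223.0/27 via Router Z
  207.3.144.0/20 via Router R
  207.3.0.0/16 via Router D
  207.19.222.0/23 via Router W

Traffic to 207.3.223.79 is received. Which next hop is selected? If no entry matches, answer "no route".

Routes whose prefix contains 207.3.223.79:
  206.0.0.0/7 (206.0.0.0 - 207.255.255.255) -> Router C
  207.0.0.0/9 (207.0.0.0 - 207.127.255.255) -> Router M
  207.3.0.0/16 (207.3.0.0 - 207.3.255.255) -> Router D
More-specific entries that do NOT match:
  207.3.223.0/27 (207.3.223.0 - 207.3.223.31) does not contain 207.3.223.79
  207.19.222.0/23 (207.19.222.0 - 207.19.223.255) does not contain 207.3.223.79
  207.2.208.0/20 (207.2.208.0 - 207.2.223.255) does not contain 207.3.223.79
  207.3.144.0/20 (207.3.144.0 - 207.3.159.255) does not contain 207.3.223.79
Longest matching prefix is /16 -> next hop Router D.

Router D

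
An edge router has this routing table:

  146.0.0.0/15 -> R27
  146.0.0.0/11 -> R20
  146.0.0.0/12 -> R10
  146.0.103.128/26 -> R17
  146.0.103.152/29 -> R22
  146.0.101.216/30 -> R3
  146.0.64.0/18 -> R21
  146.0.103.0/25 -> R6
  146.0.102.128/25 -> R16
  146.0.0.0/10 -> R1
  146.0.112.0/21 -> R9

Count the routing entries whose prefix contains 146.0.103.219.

Prefixes containing 146.0.103.219:
  146.0.0.0/10 (146.0.0.0 - 146.63.255.255)
  146.0.0.0/11 (146.0.0.0 - 146.31.255.255)
  146.0.0.0/12 (146.0.0.0 - 146.15.255.255)
  146.0.0.0/15 (146.0.0.0 - 146.1.255.255)
  146.0.64.0/18 (146.0.64.0 - 146.0.127.255)
Total matching entries: 5.

5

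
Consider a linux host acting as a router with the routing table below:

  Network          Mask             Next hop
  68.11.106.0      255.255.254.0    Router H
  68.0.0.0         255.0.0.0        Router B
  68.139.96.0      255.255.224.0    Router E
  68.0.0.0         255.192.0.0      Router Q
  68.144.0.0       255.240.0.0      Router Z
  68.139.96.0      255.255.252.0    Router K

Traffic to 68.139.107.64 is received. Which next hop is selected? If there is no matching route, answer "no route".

Routes whose prefix contains 68.139.107.64:
  68.0.0.0/8 (68.0.0.0 - 68.255.255.255) -> Router B
  68.139.96.0/19 (68.139.96.0 - 68.139.127.255) -> Router E
More-specific entries that do NOT match:
  68.11.106.0/23 (68.11.106.0 - 68.11.107.255) does not contain 68.139.107.64
  68.139.96.0/22 (68.139.96.0 - 68.139.99.255) does not contain 68.139.107.64
Longest matching prefix is /19 -> next hop Router E.

Router E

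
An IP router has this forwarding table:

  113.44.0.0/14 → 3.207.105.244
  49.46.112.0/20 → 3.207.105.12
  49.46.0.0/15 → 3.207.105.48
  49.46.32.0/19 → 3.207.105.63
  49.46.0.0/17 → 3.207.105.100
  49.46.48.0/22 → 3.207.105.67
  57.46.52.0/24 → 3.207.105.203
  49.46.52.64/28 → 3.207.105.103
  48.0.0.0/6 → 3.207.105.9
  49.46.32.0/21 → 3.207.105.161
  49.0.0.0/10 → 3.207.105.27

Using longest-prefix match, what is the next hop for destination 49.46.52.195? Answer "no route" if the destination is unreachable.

3.207.105.63

Routes whose prefix contains 49.46.52.195:
  48.0.0.0/6 (48.0.0.0 - 51.255.255.255) -> 3.207.105.9
  49.0.0.0/10 (49.0.0.0 - 49.63.255.255) -> 3.207.105.27
  49.46.0.0/15 (49.46.0.0 - 49.47.255.255) -> 3.207.105.48
  49.46.0.0/17 (49.46.0.0 - 49.46.127.255) -> 3.207.105.100
  49.46.32.0/19 (49.46.32.0 - 49.46.63.255) -> 3.207.105.63
More-specific entries that do NOT match:
  49.46.52.64/28 (49.46.52.64 - 49.46.52.79) does not contain 49.46.52.195
  57.46.52.0/24 (57.46.52.0 - 57.46.52.255) does not contain 49.46.52.195
  49.46.48.0/22 (49.46.48.0 - 49.46.51.255) does not contain 49.46.52.195
  49.46.32.0/21 (49.46.32.0 - 49.46.39.255) does not contain 49.46.52.195
  49.46.112.0/20 (49.46.112.0 - 49.46.127.255) does not contain 49.46.52.195
Longest matching prefix is /19 -> next hop 3.207.105.63.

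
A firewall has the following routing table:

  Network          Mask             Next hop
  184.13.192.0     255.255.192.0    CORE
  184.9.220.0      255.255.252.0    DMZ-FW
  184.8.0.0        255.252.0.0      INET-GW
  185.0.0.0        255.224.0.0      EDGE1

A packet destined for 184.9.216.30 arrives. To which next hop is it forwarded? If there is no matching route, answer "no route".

Routes whose prefix contains 184.9.216.30:
  184.8.0.0/14 (184.8.0.0 - 184.11.255.255) -> INET-GW
More-specific entries that do NOT match:
  184.9.220.0/22 (184.9.220.0 - 184.9.223.255) does not contain 184.9.216.30
  184.13.192.0/18 (184.13.192.0 - 184.13.255.255) does not contain 184.9.216.30
Longest matching prefix is /14 -> next hop INET-GW.

INET-GW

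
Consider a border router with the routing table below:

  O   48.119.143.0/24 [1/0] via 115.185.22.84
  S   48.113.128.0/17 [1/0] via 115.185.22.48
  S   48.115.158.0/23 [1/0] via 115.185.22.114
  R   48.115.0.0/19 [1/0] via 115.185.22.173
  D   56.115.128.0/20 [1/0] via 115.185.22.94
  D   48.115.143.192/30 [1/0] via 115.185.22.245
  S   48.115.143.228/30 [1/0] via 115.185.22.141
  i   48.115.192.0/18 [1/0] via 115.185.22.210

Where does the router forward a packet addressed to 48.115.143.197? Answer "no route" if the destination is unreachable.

no route

No entry's prefix contains 48.115.143.197; there is no default route.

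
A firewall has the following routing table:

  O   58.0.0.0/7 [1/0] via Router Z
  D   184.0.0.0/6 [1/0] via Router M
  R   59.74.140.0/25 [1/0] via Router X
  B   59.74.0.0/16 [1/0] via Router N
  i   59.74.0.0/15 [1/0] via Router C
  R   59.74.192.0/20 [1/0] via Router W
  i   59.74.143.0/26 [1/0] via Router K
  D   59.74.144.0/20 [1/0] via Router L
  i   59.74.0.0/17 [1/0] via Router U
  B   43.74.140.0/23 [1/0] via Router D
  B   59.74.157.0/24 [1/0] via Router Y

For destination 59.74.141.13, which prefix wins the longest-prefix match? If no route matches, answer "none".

59.74.0.0/16

Entries matching 59.74.141.13:
  58.0.0.0/7 (58.0.0.0 - 59.255.255.255)
  59.74.0.0/15 (59.74.0.0 - 59.75.255.255)
  59.74.0.0/16 (59.74.0.0 - 59.74.255.255)
Most specific is 59.74.0.0/16.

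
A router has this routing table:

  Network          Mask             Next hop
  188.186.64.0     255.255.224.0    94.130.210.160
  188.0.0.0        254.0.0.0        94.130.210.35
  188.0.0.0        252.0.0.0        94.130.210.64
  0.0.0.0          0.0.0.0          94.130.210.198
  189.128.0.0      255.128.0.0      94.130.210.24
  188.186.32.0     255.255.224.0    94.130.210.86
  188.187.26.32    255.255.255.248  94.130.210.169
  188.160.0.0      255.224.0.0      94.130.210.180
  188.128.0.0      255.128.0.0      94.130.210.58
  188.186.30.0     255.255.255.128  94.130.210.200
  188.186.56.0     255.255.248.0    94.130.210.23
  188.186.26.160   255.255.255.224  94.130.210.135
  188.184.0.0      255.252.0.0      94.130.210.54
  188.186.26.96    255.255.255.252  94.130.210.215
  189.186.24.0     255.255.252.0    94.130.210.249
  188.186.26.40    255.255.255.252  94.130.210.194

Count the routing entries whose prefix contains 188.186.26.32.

Prefixes containing 188.186.26.32:
  0.0.0.0/0 (default, matches everything)
  188.0.0.0/6 (188.0.0.0 - 191.255.255.255)
  188.0.0.0/7 (188.0.0.0 - 189.255.255.255)
  188.128.0.0/9 (188.128.0.0 - 188.255.255.255)
  188.160.0.0/11 (188.160.0.0 - 188.191.255.255)
  188.184.0.0/14 (188.184.0.0 - 188.187.255.255)
Total matching entries: 6.

6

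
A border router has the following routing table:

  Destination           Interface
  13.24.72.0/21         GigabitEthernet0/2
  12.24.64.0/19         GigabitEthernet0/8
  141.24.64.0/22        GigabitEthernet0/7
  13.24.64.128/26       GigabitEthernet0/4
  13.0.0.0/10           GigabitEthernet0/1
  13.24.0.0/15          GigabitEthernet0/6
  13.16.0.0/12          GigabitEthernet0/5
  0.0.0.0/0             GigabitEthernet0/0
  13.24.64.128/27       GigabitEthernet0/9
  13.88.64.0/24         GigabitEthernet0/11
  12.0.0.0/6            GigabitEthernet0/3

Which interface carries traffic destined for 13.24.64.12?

Routes whose prefix contains 13.24.64.12:
  0.0.0.0/0 (default, matches everything) -> GigabitEthernet0/0
  12.0.0.0/6 (12.0.0.0 - 15.255.255.255) -> GigabitEthernet0/3
  13.0.0.0/10 (13.0.0.0 - 13.63.255.255) -> GigabitEthernet0/1
  13.16.0.0/12 (13.16.0.0 - 13.31.255.255) -> GigabitEthernet0/5
  13.24.0.0/15 (13.24.0.0 - 13.25.255.255) -> GigabitEthernet0/6
More-specific entries that do NOT match:
  13.24.64.128/27 (13.24.64.128 - 13.24.64.159) does not contain 13.24.64.12
  13.24.64.128/26 (13.24.64.128 - 13.24.64.191) does not contain 13.24.64.12
  13.88.64.0/24 (13.88.64.0 - 13.88.64.255) does not contain 13.24.64.12
  141.24.64.0/22 (141.24.64.0 - 141.24.67.255) does not contain 13.24.64.12
  13.24.72.0/21 (13.24.72.0 - 13.24.79.255) does not contain 13.24.64.12
  12.24.64.0/19 (12.24.64.0 - 12.24.95.255) does not contain 13.24.64.12
Longest matching prefix is /15 -> interface GigabitEthernet0/6.

GigabitEthernet0/6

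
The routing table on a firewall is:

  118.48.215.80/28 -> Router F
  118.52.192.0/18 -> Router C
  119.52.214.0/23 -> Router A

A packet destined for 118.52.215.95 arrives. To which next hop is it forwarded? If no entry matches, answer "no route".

Router C

Routes whose prefix contains 118.52.215.95:
  118.52.192.0/18 (118.52.192.0 - 118.52.255.255) -> Router C
More-specific entries that do NOT match:
  118.48.215.80/28 (118.48.215.80 - 118.48.215.95) does not contain 118.52.215.95
  119.52.214.0/23 (119.52.214.0 - 119.52.215.255) does not contain 118.52.215.95
Longest matching prefix is /18 -> next hop Router C.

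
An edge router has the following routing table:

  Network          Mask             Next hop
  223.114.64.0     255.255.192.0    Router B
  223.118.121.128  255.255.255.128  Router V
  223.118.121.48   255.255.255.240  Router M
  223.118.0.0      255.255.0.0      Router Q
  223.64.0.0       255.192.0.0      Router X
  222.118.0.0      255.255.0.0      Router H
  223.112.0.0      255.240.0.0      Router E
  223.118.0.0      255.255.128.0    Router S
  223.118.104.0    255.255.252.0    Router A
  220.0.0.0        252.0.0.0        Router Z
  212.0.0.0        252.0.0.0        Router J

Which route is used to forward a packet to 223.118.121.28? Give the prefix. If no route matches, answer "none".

223.118.0.0/17

Entries matching 223.118.121.28:
  220.0.0.0/6 (220.0.0.0 - 223.255.255.255)
  223.64.0.0/10 (223.64.0.0 - 223.127.255.255)
  223.112.0.0/12 (223.112.0.0 - 223.127.255.255)
  223.118.0.0/16 (223.118.0.0 - 223.118.255.255)
  223.118.0.0/17 (223.118.0.0 - 223.118.127.255)
Most specific is 223.118.0.0/17.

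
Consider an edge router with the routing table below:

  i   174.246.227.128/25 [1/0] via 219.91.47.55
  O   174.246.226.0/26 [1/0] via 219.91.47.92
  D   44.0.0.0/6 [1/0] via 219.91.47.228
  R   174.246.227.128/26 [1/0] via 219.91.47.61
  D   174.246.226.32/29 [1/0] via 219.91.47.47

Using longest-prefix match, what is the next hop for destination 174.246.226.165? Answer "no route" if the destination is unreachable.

no route

No entry's prefix contains 174.246.226.165; there is no default route.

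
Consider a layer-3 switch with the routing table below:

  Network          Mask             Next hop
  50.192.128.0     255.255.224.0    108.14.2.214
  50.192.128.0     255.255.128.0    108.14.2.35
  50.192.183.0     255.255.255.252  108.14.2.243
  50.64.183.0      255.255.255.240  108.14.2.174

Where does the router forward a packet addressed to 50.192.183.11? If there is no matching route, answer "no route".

Routes whose prefix contains 50.192.183.11:
  50.192.128.0/17 (50.192.128.0 - 50.192.255.255) -> 108.14.2.35
More-specific entries that do NOT match:
  50.192.183.0/30 (50.192.183.0 - 50.192.183.3) does not contain 50.192.183.11
  50.64.183.0/28 (50.64.183.0 - 50.64.183.15) does not contain 50.192.183.11
  50.192.128.0/19 (50.192.128.0 - 50.192.159.255) does not contain 50.192.183.11
Longest matching prefix is /17 -> next hop 108.14.2.35.

108.14.2.35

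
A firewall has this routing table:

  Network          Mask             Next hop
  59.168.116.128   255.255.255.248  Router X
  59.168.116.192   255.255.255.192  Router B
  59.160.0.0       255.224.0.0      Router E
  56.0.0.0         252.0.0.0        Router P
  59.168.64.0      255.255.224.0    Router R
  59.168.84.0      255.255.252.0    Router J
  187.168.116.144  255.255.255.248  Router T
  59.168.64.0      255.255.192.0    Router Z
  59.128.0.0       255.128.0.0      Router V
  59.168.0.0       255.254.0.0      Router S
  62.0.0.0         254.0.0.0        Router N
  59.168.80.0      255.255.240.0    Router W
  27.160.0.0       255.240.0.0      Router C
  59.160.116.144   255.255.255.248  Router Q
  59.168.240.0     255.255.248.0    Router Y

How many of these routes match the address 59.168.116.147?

Prefixes containing 59.168.116.147:
  56.0.0.0/6 (56.0.0.0 - 59.255.255.255)
  59.128.0.0/9 (59.128.0.0 - 59.255.255.255)
  59.160.0.0/11 (59.160.0.0 - 59.191.255.255)
  59.168.0.0/15 (59.168.0.0 - 59.169.255.255)
  59.168.64.0/18 (59.168.64.0 - 59.168.127.255)
Total matching entries: 5.

5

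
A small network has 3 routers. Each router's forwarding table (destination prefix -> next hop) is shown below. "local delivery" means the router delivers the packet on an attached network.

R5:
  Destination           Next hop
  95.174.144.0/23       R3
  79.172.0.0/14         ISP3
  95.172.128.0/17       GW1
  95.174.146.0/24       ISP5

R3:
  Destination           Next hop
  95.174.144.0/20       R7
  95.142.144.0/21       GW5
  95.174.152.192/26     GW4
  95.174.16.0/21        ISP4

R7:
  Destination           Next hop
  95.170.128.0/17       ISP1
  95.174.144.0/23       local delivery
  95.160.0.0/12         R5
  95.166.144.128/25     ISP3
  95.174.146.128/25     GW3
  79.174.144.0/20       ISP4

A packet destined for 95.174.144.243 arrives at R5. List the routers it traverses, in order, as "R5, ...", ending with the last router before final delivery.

At R5: longest match for 95.174.144.243 is 95.174.144.0/23 -> R3
At R3: longest match for 95.174.144.243 is 95.174.144.0/20 -> R7
At R7: longest match for 95.174.144.243 is 95.174.144.0/23 -> local delivery

R5, R3, R7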